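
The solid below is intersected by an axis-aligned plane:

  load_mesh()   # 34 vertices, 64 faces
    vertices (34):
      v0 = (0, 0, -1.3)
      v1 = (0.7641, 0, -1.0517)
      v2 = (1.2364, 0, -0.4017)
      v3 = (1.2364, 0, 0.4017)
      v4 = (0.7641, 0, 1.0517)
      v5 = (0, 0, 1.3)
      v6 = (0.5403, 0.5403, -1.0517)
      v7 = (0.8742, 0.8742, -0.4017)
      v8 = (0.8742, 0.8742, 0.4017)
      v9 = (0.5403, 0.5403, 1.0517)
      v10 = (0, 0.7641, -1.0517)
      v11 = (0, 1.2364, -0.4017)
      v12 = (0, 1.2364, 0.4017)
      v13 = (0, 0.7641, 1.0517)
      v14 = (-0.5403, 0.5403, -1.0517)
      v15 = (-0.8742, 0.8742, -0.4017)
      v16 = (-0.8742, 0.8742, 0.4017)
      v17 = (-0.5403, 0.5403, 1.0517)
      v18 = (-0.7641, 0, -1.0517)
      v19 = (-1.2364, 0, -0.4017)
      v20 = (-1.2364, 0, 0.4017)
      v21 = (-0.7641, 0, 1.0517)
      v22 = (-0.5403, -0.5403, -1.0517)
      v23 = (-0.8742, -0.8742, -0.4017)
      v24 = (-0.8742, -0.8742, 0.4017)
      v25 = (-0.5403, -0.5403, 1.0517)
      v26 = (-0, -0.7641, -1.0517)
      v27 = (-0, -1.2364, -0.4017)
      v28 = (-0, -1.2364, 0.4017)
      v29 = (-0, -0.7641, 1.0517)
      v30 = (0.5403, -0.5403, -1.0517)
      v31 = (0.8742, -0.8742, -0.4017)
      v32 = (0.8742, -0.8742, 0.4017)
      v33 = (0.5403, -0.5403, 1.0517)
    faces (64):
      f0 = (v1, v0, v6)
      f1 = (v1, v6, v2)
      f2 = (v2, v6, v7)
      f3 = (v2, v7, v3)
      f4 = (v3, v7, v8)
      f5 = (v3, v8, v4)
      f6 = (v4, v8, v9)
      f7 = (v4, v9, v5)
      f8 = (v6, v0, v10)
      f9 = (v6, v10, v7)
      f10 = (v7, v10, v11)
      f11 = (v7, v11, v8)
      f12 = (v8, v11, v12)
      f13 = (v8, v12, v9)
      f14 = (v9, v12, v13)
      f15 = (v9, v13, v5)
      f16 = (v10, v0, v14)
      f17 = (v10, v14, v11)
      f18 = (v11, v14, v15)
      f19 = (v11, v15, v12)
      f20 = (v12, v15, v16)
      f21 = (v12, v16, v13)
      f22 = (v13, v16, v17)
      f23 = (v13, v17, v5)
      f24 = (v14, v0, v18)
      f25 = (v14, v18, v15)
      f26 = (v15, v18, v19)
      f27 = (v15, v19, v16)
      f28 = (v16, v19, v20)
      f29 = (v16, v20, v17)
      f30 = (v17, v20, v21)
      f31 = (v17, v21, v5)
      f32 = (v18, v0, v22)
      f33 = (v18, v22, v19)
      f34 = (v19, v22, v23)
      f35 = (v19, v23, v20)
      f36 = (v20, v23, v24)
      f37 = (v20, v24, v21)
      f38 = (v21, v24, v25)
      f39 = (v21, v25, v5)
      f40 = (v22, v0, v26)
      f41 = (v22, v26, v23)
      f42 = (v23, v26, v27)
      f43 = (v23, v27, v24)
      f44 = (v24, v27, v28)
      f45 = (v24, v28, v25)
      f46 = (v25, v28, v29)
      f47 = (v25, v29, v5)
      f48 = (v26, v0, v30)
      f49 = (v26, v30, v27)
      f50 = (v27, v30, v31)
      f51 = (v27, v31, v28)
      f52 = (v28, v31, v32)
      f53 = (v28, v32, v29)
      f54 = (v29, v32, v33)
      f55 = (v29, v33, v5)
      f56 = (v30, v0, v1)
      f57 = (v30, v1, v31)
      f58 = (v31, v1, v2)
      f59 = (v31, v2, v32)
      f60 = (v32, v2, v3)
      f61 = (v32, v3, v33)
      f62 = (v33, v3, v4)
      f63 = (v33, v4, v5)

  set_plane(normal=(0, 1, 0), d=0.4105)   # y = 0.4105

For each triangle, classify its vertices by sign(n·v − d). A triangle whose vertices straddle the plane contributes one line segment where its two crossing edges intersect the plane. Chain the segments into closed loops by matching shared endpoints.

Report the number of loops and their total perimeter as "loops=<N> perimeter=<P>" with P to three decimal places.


loops=1 perimeter=7.249

Straddling triangles (20 of 64):
  (v1,v0,v6) [--+] → (0.4105, 0.4105, -1.11135)–(0.594065, 0.4105, -1.0517)  len=0.1930
  (v1,v6,v2) [-+-] → (0.594065, 0.4105, -1.0517)–(0.707529, 0.4105, -0.895546)  len=0.1930
  (v2,v6,v7) [-++] → (0.707529, 0.4105, -0.895546)–(1.06632, 0.4105, -0.4017)  len=0.6104
  (v2,v7,v3) [-+-] → (1.06632, 0.4105, -0.4017)–(1.06632, 0.4105, 0.0244457)  len=0.4261
  (v3,v7,v8) [-++] → (1.06632, 0.4105, 0.0244457)–(1.06632, 0.4105, 0.4017)  len=0.3773
  (v3,v8,v4) [-+-] → (1.06632, 0.4105, 0.4017)–(0.8158, 0.4105, 0.746478)  len=0.4262
  (v4,v8,v9) [-++] → (0.8158, 0.4105, 0.746478)–(0.594065, 0.4105, 1.0517)  len=0.3773
  (v4,v9,v5) [-+-] → (0.594065, 0.4105, 1.0517)–(0.4105, 0.4105, 1.11135)  len=0.1930
  (v6,v0,v10) [+-+] → (0.4105, 0.4105, -1.11135)–(0, 0.4105, -1.1666)  len=0.4142
  (v9,v13,v5) [++-] → (0, 0.4105, 1.1666)–(0.4105, 0.4105, 1.11135)  len=0.4142
  (v10,v0,v14) [+-+] → (0, 0.4105, -1.1666)–(-0.4105, 0.4105, -1.11135)  len=0.4142
  (v13,v17,v5) [++-] → (-0.4105, 0.4105, 1.11135)–(0, 0.4105, 1.1666)  len=0.4142
  (v14,v0,v18) [+--] → (-0.4105, 0.4105, -1.11135)–(-0.594065, 0.4105, -1.0517)  len=0.1930
  (v14,v18,v15) [+-+] → (-0.594065, 0.4105, -1.0517)–(-0.8158, 0.4105, -0.746478)  len=0.3773
  (v15,v18,v19) [+--] → (-0.8158, 0.4105, -0.746478)–(-1.06632, 0.4105, -0.4017)  len=0.4262
  (v15,v19,v16) [+-+] → (-1.06632, 0.4105, -0.4017)–(-1.06632, 0.4105, -0.0244457)  len=0.3773
  (v16,v19,v20) [+--] → (-1.06632, 0.4105, -0.0244457)–(-1.06632, 0.4105, 0.4017)  len=0.4261
  (v16,v20,v17) [+-+] → (-1.06632, 0.4105, 0.4017)–(-0.707529, 0.4105, 0.895546)  len=0.6104
  (v17,v20,v21) [+--] → (-0.707529, 0.4105, 0.895546)–(-0.594065, 0.4105, 1.0517)  len=0.1930
  (v17,v21,v5) [+--] → (-0.594065, 0.4105, 1.0517)–(-0.4105, 0.4105, 1.11135)  len=0.1930

Chained into 1 loop(s):
  loop 1: 20 segments, perimeter = 7.2494
Total perimeter = 7.249


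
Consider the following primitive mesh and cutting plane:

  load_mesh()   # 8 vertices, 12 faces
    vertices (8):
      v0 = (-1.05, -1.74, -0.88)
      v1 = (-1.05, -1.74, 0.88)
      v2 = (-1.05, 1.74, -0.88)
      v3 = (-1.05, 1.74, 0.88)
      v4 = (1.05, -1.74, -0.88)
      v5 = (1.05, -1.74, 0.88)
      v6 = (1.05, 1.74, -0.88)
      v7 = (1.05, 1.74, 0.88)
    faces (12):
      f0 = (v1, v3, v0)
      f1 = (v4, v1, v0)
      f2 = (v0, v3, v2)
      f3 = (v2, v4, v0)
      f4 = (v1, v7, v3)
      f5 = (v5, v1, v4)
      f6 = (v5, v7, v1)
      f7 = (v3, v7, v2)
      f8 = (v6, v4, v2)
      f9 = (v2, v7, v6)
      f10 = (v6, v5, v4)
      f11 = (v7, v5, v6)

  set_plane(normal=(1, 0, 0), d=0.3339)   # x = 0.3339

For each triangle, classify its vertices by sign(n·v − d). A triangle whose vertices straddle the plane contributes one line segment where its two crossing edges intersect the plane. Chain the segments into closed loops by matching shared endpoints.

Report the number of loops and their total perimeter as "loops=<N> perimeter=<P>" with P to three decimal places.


loops=1 perimeter=10.480

Straddling triangles (8 of 12):
  (v4,v1,v0) [+--] → (0.3339, -1.74, -0.27984)–(0.3339, -1.74, -0.88)  len=0.6002
  (v2,v4,v0) [-+-] → (0.3339, -0.55332, -0.88)–(0.3339, -1.74, -0.88)  len=1.1867
  (v1,v7,v3) [-+-] → (0.3339, 0.55332, 0.88)–(0.3339, 1.74, 0.88)  len=1.1867
  (v5,v1,v4) [+-+] → (0.3339, -1.74, 0.88)–(0.3339, -1.74, -0.27984)  len=1.1598
  (v5,v7,v1) [++-] → (0.3339, 0.55332, 0.88)–(0.3339, -1.74, 0.88)  len=2.2933
  (v3,v7,v2) [-+-] → (0.3339, 1.74, 0.88)–(0.3339, 1.74, 0.27984)  len=0.6002
  (v6,v4,v2) [++-] → (0.3339, -0.55332, -0.88)–(0.3339, 1.74, -0.88)  len=2.2933
  (v2,v7,v6) [-++] → (0.3339, 1.74, 0.27984)–(0.3339, 1.74, -0.88)  len=1.1598

Chained into 1 loop(s):
  loop 1: 8 segments, perimeter = 10.4800
Total perimeter = 10.480


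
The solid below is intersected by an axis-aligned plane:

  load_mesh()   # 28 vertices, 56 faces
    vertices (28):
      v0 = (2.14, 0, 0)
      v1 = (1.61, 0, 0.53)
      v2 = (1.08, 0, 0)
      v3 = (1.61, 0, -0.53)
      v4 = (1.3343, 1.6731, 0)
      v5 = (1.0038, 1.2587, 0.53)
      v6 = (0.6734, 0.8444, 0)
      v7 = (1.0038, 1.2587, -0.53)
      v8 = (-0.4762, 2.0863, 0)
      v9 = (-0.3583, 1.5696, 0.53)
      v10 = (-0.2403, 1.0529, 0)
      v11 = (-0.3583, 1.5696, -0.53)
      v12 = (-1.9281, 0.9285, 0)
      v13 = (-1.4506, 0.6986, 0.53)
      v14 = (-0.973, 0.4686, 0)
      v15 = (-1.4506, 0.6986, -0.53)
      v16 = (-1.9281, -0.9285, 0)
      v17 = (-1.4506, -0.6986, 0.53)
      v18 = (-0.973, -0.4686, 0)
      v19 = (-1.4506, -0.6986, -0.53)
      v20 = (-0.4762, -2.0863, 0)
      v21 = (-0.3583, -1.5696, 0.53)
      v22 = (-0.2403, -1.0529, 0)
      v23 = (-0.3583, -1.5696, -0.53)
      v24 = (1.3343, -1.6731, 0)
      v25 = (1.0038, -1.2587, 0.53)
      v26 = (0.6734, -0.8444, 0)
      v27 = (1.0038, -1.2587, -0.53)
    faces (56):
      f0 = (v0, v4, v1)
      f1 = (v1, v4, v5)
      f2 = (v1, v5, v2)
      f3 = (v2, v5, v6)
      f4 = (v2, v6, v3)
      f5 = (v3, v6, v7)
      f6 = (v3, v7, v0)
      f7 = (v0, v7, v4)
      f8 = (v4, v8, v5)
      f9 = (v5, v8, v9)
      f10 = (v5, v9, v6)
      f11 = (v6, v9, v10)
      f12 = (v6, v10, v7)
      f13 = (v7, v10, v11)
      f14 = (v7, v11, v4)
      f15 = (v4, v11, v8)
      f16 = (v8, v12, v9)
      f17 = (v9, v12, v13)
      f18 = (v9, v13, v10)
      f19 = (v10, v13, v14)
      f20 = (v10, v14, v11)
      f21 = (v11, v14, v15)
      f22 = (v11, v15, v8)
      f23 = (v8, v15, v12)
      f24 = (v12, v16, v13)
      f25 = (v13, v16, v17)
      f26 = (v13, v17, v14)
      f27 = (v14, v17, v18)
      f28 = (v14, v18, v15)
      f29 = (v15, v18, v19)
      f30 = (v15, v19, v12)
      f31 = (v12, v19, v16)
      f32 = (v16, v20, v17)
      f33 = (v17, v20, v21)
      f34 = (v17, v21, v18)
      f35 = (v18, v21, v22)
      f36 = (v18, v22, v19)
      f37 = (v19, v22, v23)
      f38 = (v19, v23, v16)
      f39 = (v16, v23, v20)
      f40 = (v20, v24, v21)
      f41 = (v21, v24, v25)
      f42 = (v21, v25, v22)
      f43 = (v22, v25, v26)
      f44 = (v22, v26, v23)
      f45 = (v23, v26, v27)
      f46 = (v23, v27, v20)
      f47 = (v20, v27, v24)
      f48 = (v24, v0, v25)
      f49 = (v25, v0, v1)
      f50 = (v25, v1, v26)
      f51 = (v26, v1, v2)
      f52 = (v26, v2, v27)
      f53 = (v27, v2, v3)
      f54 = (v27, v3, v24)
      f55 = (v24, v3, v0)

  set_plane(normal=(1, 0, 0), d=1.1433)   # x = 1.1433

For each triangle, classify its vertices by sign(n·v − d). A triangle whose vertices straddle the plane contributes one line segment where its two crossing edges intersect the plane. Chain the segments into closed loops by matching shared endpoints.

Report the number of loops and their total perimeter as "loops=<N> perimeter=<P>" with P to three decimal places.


loops=1 perimeter=8.033

Straddling triangles (18 of 56):
  (v1,v4,v5) [++-] → (1.1433, 1.43361, 0.306293)–(1.1433, 0.969045, 0.53)  len=0.5156
  (v1,v5,v2) [+--] → (1.1433, 0.969045, 0.53)–(1.1433, 0, 0.0633)  len=1.0756
  (v2,v6,v3) [--+] → (1.1433, 0.420758, -0.265905)–(1.1433, 0, -0.0633)  len=0.4670
  (v3,v6,v7) [+--] → (1.1433, 0.420758, -0.265905)–(1.1433, 0.969045, -0.53)  len=0.6086
  (v3,v7,v0) [+-+] → (1.1433, 0.969045, -0.53)–(1.1433, 1.10416, -0.464928)  len=0.1500
  (v0,v7,v4) [+-+] → (1.1433, 1.10416, -0.464928)–(1.1433, 1.43361, -0.306293)  len=0.3657
  (v4,v8,v5) [+--] → (1.1433, 1.71669, 0)–(1.1433, 1.43361, 0.306293)  len=0.4171
  (v7,v11,v4) [--+] → (1.1433, 1.66142, -0.0598074)–(1.1433, 1.43361, -0.306293)  len=0.3356
  (v4,v11,v8) [+--] → (1.1433, 1.66142, -0.0598074)–(1.1433, 1.71669, 0)  len=0.0814
  (v20,v24,v21) [-+-] → (1.1433, -1.71669, 0)–(1.1433, -1.66142, 0.0598074)  len=0.0814
  (v21,v24,v25) [-+-] → (1.1433, -1.66142, 0.0598074)–(1.1433, -1.43361, 0.306293)  len=0.3356
  (v20,v27,v24) [--+] → (1.1433, -1.43361, -0.306293)–(1.1433, -1.71669, 0)  len=0.4171
  (v24,v0,v25) [++-] → (1.1433, -1.10416, 0.464928)–(1.1433, -1.43361, 0.306293)  len=0.3657
  (v25,v0,v1) [-++] → (1.1433, -1.10416, 0.464928)–(1.1433, -0.969045, 0.53)  len=0.1500
  (v25,v1,v26) [-+-] → (1.1433, -0.969045, 0.53)–(1.1433, -0.420758, 0.265905)  len=0.6086
  (v26,v1,v2) [-+-] → (1.1433, -0.420758, 0.265905)–(1.1433, 0, 0.0633)  len=0.4670
  (v27,v2,v3) [--+] → (1.1433, 0, -0.0633)–(1.1433, -0.969045, -0.53)  len=1.0756
  (v27,v3,v24) [-++] → (1.1433, -0.969045, -0.53)–(1.1433, -1.43361, -0.306293)  len=0.5156

Chained into 1 loop(s):
  loop 1: 18 segments, perimeter = 8.0331
Total perimeter = 8.033


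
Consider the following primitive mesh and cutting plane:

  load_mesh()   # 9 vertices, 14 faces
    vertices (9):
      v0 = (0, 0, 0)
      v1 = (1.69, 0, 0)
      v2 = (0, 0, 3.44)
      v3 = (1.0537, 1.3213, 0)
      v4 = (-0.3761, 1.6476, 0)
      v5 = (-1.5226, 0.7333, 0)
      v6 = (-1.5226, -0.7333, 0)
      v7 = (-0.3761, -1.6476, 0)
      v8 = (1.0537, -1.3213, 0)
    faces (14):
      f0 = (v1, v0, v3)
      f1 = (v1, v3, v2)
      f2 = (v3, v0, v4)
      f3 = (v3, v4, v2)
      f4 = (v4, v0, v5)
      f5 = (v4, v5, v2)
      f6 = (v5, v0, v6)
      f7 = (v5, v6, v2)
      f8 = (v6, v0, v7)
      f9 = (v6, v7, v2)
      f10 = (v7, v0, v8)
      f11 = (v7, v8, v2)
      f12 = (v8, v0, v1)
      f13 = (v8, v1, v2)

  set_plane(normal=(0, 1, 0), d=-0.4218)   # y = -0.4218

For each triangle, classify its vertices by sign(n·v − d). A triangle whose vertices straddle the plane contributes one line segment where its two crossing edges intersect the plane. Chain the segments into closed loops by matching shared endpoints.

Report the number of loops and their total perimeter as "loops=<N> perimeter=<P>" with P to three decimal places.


Straddling triangles (8 of 14):
  (v5,v0,v6) [++-] → (-0.875812, -0.4218, 0)–(-1.5226, -0.4218, 0)  len=0.6468
  (v5,v6,v2) [+-+] → (-1.5226, -0.4218, 0)–(-0.875812, -0.4218, 1.46128)  len=1.5980
  (v6,v0,v7) [-+-] → (-0.875812, -0.4218, 0)–(-0.0962849, -0.4218, 0)  len=0.7795
  (v6,v7,v2) [--+] → (-0.0962849, -0.4218, 2.55933)–(-0.875812, -0.4218, 1.46128)  len=1.3466
  (v7,v0,v8) [-+-] → (-0.0962849, -0.4218, 0)–(0.336374, -0.4218, 0)  len=0.4327
  (v7,v8,v2) [--+] → (0.336374, -0.4218, 2.34185)–(-0.0962849, -0.4218, 2.55933)  len=0.4842
  (v8,v0,v1) [-++] → (0.336374, -0.4218, 0)–(1.48687, -0.4218, 0)  len=1.1505
  (v8,v1,v2) [-++] → (1.48687, -0.4218, 0)–(0.336374, -0.4218, 2.34185)  len=2.6092

Chained into 1 loop(s):
  loop 1: 8 segments, perimeter = 9.0475
Total perimeter = 9.048

loops=1 perimeter=9.048


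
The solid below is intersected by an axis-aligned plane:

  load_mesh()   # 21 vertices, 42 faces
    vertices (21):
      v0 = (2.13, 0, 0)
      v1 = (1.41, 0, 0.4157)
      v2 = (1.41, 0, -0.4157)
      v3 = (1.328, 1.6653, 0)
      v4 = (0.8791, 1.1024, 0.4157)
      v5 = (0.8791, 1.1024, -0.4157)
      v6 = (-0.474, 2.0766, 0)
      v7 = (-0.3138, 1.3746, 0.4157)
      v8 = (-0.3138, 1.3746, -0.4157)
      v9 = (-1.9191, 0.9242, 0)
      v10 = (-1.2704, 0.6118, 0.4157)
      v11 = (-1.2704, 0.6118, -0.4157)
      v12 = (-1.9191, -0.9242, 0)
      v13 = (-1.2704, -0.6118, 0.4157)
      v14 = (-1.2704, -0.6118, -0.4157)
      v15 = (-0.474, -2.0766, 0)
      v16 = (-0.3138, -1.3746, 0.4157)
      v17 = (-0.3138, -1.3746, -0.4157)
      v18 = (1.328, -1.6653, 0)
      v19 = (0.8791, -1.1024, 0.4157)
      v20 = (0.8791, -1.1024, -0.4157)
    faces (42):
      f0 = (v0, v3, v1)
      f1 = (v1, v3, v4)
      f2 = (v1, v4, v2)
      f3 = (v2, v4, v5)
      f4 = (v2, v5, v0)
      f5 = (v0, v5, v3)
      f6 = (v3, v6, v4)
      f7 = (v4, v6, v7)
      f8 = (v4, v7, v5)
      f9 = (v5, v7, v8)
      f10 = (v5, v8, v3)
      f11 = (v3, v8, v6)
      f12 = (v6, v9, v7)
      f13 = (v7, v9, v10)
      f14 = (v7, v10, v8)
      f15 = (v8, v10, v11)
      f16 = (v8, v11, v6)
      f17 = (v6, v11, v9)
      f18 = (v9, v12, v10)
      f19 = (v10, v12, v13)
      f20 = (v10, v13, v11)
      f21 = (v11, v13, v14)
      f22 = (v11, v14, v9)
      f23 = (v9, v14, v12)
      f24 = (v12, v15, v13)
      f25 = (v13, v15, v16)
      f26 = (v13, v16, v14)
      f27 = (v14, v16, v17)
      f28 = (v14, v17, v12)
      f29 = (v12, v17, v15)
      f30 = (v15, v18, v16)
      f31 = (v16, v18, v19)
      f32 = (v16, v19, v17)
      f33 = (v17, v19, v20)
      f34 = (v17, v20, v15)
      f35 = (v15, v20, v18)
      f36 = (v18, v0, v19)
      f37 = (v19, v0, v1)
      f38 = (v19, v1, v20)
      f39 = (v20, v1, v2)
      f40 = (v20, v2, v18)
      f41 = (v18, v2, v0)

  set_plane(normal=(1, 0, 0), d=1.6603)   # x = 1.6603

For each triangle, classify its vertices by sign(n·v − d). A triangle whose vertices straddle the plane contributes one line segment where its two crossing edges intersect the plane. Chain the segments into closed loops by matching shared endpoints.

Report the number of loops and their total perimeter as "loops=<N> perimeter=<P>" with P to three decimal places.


loops=1 perimeter=4.049

Straddling triangles (6 of 42):
  (v0,v3,v1) [+--] → (1.6603, 0.975301, 0)–(1.6603, 0, 0.271187)  len=1.0123
  (v2,v5,v0) [--+] → (1.6603, 0.41394, -0.156091)–(1.6603, 0, -0.271187)  len=0.4296
  (v0,v5,v3) [+--] → (1.6603, 0.41394, -0.156091)–(1.6603, 0.975301, 0)  len=0.5827
  (v18,v0,v19) [-+-] → (1.6603, -0.975301, 0)–(1.6603, -0.41394, 0.156091)  len=0.5827
  (v19,v0,v1) [-+-] → (1.6603, -0.41394, 0.156091)–(1.6603, 0, 0.271187)  len=0.4296
  (v18,v2,v0) [--+] → (1.6603, 0, -0.271187)–(1.6603, -0.975301, 0)  len=1.0123

Chained into 1 loop(s):
  loop 1: 6 segments, perimeter = 4.0492
Total perimeter = 4.049


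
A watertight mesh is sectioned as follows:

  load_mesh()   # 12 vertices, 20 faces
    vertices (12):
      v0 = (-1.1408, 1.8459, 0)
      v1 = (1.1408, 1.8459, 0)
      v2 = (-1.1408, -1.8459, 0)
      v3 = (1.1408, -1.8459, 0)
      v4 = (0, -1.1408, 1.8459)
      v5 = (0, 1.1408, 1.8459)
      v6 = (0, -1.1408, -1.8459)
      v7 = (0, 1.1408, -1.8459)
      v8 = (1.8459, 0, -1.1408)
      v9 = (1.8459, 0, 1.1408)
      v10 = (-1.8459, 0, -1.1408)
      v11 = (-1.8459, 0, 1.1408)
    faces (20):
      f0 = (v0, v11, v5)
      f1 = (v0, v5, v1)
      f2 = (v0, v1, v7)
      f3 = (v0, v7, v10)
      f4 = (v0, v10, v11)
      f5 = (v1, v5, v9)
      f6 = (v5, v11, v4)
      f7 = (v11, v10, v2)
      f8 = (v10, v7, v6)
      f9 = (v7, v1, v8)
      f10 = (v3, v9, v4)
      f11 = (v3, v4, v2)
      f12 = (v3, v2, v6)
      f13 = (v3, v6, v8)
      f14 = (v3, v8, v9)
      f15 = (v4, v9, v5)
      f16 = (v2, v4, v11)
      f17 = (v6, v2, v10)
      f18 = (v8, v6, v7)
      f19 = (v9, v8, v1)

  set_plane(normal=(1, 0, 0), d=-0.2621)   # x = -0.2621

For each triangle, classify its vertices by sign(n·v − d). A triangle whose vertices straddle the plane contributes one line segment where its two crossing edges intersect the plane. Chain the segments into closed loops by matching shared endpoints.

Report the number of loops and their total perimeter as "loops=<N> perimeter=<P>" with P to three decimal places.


loops=1 perimeter=11.836

Straddling triangles (10 of 20):
  (v0,v11,v5) [--+] → (-0.2621, 0.978817, 1.74578)–(-0.2621, 1.3028, 1.4218)  len=0.4582
  (v0,v5,v1) [-++] → (-0.2621, 1.3028, 1.4218)–(-0.2621, 1.8459, 0)  len=1.5220
  (v0,v1,v7) [-++] → (-0.2621, 1.8459, 0)–(-0.2621, 1.3028, -1.4218)  len=1.5220
  (v0,v7,v10) [-+-] → (-0.2621, 1.3028, -1.4218)–(-0.2621, 0.978817, -1.74578)  len=0.4582
  (v5,v11,v4) [+-+] → (-0.2621, 0.978817, 1.74578)–(-0.2621, -0.978817, 1.74578)  len=1.9576
  (v10,v7,v6) [-++] → (-0.2621, 0.978817, -1.74578)–(-0.2621, -0.978817, -1.74578)  len=1.9576
  (v3,v4,v2) [++-] → (-0.2621, -1.3028, 1.4218)–(-0.2621, -1.8459, 0)  len=1.5220
  (v3,v2,v6) [+-+] → (-0.2621, -1.8459, 0)–(-0.2621, -1.3028, -1.4218)  len=1.5220
  (v2,v4,v11) [-+-] → (-0.2621, -1.3028, 1.4218)–(-0.2621, -0.978817, 1.74578)  len=0.4582
  (v6,v2,v10) [+--] → (-0.2621, -1.3028, -1.4218)–(-0.2621, -0.978817, -1.74578)  len=0.4582

Chained into 1 loop(s):
  loop 1: 10 segments, perimeter = 11.8360
Total perimeter = 11.836


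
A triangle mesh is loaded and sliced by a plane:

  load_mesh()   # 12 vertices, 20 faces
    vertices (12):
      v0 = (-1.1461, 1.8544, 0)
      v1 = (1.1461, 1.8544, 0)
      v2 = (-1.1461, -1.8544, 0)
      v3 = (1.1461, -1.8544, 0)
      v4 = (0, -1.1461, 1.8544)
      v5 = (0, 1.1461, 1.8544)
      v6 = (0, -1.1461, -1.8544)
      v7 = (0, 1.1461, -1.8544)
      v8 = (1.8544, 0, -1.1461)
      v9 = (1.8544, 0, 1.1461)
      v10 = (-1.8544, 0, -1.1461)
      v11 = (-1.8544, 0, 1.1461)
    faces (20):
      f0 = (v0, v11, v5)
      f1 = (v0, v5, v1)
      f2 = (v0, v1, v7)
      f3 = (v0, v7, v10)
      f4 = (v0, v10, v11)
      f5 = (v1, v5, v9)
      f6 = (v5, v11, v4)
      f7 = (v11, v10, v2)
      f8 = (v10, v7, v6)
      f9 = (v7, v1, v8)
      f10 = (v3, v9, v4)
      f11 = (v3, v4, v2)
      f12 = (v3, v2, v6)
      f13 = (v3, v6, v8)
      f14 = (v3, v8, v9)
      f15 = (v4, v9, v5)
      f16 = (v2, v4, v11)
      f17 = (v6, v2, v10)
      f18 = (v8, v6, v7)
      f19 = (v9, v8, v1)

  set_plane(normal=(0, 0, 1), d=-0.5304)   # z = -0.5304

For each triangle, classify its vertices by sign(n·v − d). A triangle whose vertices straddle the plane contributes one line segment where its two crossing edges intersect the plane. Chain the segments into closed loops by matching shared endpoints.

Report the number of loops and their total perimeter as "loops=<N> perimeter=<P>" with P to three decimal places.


loops=1 perimeter=11.247

Straddling triangles (10 of 20):
  (v0,v1,v7) [++-] → (0.81829, 1.65181, -0.5304)–(-0.81829, 1.65181, -0.5304)  len=1.6366
  (v0,v7,v10) [+--] → (-0.81829, 1.65181, -0.5304)–(-1.47389, 0.996208, -0.5304)  len=0.9272
  (v0,v10,v11) [+-+] → (-1.47389, 0.996208, -0.5304)–(-1.8544, 0, -0.5304)  len=1.0664
  (v11,v10,v2) [+-+] → (-1.8544, 0, -0.5304)–(-1.47389, -0.996208, -0.5304)  len=1.0664
  (v7,v1,v8) [-+-] → (0.81829, 1.65181, -0.5304)–(1.47389, 0.996208, -0.5304)  len=0.9272
  (v3,v2,v6) [++-] → (-0.81829, -1.65181, -0.5304)–(0.81829, -1.65181, -0.5304)  len=1.6366
  (v3,v6,v8) [+--] → (0.81829, -1.65181, -0.5304)–(1.47389, -0.996208, -0.5304)  len=0.9272
  (v3,v8,v9) [+-+] → (1.47389, -0.996208, -0.5304)–(1.8544, 0, -0.5304)  len=1.0664
  (v6,v2,v10) [-+-] → (-0.81829, -1.65181, -0.5304)–(-1.47389, -0.996208, -0.5304)  len=0.9272
  (v9,v8,v1) [+-+] → (1.8544, 0, -0.5304)–(1.47389, 0.996208, -0.5304)  len=1.0664

Chained into 1 loop(s):
  loop 1: 10 segments, perimeter = 11.2474
Total perimeter = 11.247


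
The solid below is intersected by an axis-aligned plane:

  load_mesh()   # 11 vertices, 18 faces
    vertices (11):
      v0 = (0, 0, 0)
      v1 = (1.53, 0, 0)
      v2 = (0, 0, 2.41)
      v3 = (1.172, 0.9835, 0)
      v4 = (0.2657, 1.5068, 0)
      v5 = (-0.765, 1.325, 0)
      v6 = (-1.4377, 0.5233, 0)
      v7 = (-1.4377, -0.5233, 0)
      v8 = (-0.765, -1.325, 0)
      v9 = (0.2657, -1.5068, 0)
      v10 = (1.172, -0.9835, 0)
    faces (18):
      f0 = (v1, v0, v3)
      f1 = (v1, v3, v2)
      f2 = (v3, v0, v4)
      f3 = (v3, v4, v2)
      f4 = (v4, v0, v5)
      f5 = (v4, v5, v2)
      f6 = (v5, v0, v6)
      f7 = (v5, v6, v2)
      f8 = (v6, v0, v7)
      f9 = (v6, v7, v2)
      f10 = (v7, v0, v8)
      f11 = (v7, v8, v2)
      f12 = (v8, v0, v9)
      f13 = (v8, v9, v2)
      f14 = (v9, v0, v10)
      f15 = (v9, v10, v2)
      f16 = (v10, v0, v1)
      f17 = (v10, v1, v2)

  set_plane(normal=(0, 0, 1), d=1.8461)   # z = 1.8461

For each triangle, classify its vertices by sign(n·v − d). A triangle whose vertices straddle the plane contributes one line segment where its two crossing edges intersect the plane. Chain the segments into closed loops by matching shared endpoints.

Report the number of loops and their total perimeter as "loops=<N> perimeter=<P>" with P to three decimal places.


loops=1 perimeter=2.204

Straddling triangles (9 of 18):
  (v1,v3,v2) [--+] → (0.274229, 0.230123, 1.8461)–(0.357995, 0, 1.8461)  len=0.2449
  (v3,v4,v2) [--+] → (0.0621694, 0.352566, 1.8461)–(0.274229, 0.230123, 1.8461)  len=0.2449
  (v4,v5,v2) [--+] → (-0.178997, 0.310028, 1.8461)–(0.0621694, 0.352566, 1.8461)  len=0.2449
  (v5,v6,v2) [--+] → (-0.336398, 0.122444, 1.8461)–(-0.178997, 0.310028, 1.8461)  len=0.2449
  (v6,v7,v2) [--+] → (-0.336398, -0.122444, 1.8461)–(-0.336398, 0.122444, 1.8461)  len=0.2449
  (v7,v8,v2) [--+] → (-0.178997, -0.310028, 1.8461)–(-0.336398, -0.122444, 1.8461)  len=0.2449
  (v8,v9,v2) [--+] → (0.0621694, -0.352566, 1.8461)–(-0.178997, -0.310028, 1.8461)  len=0.2449
  (v9,v10,v2) [--+] → (0.274229, -0.230123, 1.8461)–(0.0621694, -0.352566, 1.8461)  len=0.2449
  (v10,v1,v2) [--+] → (0.357995, 0, 1.8461)–(0.274229, -0.230123, 1.8461)  len=0.2449

Chained into 1 loop(s):
  loop 1: 9 segments, perimeter = 2.2039
Total perimeter = 2.204


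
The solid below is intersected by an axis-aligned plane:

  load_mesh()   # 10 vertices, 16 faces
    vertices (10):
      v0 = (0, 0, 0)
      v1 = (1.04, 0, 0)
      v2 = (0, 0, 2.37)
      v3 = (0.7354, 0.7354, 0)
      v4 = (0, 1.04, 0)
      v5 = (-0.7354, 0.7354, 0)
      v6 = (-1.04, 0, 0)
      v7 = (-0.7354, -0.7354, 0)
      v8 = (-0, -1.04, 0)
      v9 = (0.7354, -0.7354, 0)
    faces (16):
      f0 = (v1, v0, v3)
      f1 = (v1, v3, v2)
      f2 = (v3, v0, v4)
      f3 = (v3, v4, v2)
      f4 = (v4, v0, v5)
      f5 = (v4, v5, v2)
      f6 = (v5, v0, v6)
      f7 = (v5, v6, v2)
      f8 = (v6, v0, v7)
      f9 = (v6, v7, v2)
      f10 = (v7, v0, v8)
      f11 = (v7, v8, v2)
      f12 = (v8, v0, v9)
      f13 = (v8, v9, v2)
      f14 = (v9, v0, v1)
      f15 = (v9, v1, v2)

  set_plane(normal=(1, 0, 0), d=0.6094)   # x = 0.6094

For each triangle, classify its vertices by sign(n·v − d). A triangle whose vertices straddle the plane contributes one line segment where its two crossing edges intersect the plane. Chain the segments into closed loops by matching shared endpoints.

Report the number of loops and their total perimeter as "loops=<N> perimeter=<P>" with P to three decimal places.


loops=1 perimeter=4.138

Straddling triangles (8 of 16):
  (v1,v0,v3) [+-+] → (0.6094, 0, 0)–(0.6094, 0.6094, 0)  len=0.6094
  (v1,v3,v2) [++-] → (0.6094, 0.6094, 0.406065)–(0.6094, 0, 0.981271)  len=0.8380
  (v3,v0,v4) [+--] → (0.6094, 0.6094, 0)–(0.6094, 0.787589, 0)  len=0.1782
  (v3,v4,v2) [+--] → (0.6094, 0.787589, 0)–(0.6094, 0.6094, 0.406065)  len=0.4434
  (v8,v0,v9) [--+] → (0.6094, -0.6094, 0)–(0.6094, -0.787589, 0)  len=0.1782
  (v8,v9,v2) [-+-] → (0.6094, -0.787589, 0)–(0.6094, -0.6094, 0.406065)  len=0.4434
  (v9,v0,v1) [+-+] → (0.6094, -0.6094, 0)–(0.6094, 0, 0)  len=0.6094
  (v9,v1,v2) [++-] → (0.6094, 0, 0.981271)–(0.6094, -0.6094, 0.406065)  len=0.8380

Chained into 1 loop(s):
  loop 1: 8 segments, perimeter = 4.1380
Total perimeter = 4.138


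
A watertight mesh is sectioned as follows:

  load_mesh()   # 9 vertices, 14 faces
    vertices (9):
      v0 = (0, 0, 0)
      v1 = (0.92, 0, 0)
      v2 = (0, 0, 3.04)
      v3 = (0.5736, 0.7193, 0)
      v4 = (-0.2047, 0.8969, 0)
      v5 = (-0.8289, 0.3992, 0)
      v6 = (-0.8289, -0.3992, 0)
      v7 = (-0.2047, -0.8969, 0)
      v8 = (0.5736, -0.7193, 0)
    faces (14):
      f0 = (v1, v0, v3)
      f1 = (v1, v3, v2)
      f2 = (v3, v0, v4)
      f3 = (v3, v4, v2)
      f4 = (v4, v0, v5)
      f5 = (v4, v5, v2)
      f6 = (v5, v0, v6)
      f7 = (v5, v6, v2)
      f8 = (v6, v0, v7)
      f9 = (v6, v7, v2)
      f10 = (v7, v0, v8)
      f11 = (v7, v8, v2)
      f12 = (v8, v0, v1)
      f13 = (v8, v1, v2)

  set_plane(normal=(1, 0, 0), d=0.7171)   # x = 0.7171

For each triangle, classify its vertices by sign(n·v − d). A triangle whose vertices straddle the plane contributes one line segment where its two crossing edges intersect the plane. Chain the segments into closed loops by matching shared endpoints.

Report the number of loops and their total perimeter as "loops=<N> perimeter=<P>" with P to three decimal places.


Straddling triangles (4 of 14):
  (v1,v0,v3) [+--] → (0.7171, 0, 0)–(0.7171, 0.421322, 0)  len=0.4213
  (v1,v3,v2) [+--] → (0.7171, 0.421322, 0)–(0.7171, 0, 0.670452)  len=0.7918
  (v8,v0,v1) [--+] → (0.7171, 0, 0)–(0.7171, -0.421322, 0)  len=0.4213
  (v8,v1,v2) [-+-] → (0.7171, -0.421322, 0)–(0.7171, 0, 0.670452)  len=0.7918

Chained into 1 loop(s):
  loop 1: 4 segments, perimeter = 2.4263
Total perimeter = 2.426

loops=1 perimeter=2.426


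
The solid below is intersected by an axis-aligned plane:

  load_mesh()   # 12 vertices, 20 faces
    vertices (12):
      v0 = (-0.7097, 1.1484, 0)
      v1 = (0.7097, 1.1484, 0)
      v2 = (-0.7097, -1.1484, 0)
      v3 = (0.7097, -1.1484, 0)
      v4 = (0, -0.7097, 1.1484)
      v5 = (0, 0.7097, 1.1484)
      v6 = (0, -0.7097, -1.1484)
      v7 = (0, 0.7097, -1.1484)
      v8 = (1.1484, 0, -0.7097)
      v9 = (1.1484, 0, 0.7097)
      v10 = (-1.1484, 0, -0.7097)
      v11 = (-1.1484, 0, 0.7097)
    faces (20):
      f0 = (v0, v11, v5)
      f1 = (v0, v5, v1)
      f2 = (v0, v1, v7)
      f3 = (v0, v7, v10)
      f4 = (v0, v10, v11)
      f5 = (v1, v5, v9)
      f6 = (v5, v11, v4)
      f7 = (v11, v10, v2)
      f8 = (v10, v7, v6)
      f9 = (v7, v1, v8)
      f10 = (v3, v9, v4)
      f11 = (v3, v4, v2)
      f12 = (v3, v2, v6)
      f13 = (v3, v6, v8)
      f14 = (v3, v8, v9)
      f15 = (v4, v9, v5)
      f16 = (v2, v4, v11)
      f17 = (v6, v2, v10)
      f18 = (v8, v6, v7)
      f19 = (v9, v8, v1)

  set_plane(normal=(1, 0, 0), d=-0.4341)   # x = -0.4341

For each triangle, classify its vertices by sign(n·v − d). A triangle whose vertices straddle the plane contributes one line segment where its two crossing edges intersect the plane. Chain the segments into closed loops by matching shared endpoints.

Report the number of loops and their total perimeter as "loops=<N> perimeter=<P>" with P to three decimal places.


Straddling triangles (10 of 20):
  (v0,v11,v5) [--+] → (-0.4341, 0.44143, 0.98257)–(-0.4341, 0.978038, 0.445962)  len=0.7589
  (v0,v5,v1) [-++] → (-0.4341, 0.978038, 0.445962)–(-0.4341, 1.1484, 0)  len=0.4774
  (v0,v1,v7) [-++] → (-0.4341, 1.1484, 0)–(-0.4341, 0.978038, -0.445962)  len=0.4774
  (v0,v7,v10) [-+-] → (-0.4341, 0.978038, -0.445962)–(-0.4341, 0.44143, -0.98257)  len=0.7589
  (v5,v11,v4) [+-+] → (-0.4341, 0.44143, 0.98257)–(-0.4341, -0.44143, 0.98257)  len=0.8829
  (v10,v7,v6) [-++] → (-0.4341, 0.44143, -0.98257)–(-0.4341, -0.44143, -0.98257)  len=0.8829
  (v3,v4,v2) [++-] → (-0.4341, -0.978038, 0.445962)–(-0.4341, -1.1484, 0)  len=0.4774
  (v3,v2,v6) [+-+] → (-0.4341, -1.1484, 0)–(-0.4341, -0.978038, -0.445962)  len=0.4774
  (v2,v4,v11) [-+-] → (-0.4341, -0.978038, 0.445962)–(-0.4341, -0.44143, 0.98257)  len=0.7589
  (v6,v2,v10) [+--] → (-0.4341, -0.978038, -0.445962)–(-0.4341, -0.44143, -0.98257)  len=0.7589

Chained into 1 loop(s):
  loop 1: 10 segments, perimeter = 6.7108
Total perimeter = 6.711

loops=1 perimeter=6.711


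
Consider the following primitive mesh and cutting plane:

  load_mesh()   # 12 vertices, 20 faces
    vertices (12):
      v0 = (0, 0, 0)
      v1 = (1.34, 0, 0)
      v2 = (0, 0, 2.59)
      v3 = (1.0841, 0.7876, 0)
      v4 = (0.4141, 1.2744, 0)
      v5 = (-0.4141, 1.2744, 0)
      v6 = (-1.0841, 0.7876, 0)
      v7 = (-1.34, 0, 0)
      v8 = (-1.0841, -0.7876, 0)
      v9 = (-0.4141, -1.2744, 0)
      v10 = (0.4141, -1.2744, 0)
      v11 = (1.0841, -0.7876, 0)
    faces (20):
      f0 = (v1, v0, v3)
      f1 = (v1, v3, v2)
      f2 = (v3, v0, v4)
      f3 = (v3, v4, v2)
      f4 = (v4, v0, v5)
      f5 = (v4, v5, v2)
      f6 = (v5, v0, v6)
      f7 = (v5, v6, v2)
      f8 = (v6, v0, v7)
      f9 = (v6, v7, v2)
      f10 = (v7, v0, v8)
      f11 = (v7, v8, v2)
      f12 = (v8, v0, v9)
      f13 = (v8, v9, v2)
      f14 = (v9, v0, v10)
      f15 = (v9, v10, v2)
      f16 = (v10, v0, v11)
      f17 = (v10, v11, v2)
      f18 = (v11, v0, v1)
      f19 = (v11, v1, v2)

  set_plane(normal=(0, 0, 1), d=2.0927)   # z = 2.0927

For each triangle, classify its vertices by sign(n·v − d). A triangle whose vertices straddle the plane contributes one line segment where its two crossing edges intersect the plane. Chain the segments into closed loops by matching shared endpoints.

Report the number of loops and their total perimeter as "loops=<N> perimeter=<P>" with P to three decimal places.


loops=1 perimeter=1.590

Straddling triangles (10 of 20):
  (v1,v3,v2) [--+] → (0.208156, 0.151225, 2.0927)–(0.25729, 0, 2.0927)  len=0.1590
  (v3,v4,v2) [--+] → (0.0795104, 0.244695, 2.0927)–(0.208156, 0.151225, 2.0927)  len=0.1590
  (v4,v5,v2) [--+] → (-0.0795104, 0.244695, 2.0927)–(0.0795104, 0.244695, 2.0927)  len=0.1590
  (v5,v6,v2) [--+] → (-0.208156, 0.151225, 2.0927)–(-0.0795104, 0.244695, 2.0927)  len=0.1590
  (v6,v7,v2) [--+] → (-0.25729, 0, 2.0927)–(-0.208156, 0.151225, 2.0927)  len=0.1590
  (v7,v8,v2) [--+] → (-0.208156, -0.151225, 2.0927)–(-0.25729, 0, 2.0927)  len=0.1590
  (v8,v9,v2) [--+] → (-0.0795104, -0.244695, 2.0927)–(-0.208156, -0.151225, 2.0927)  len=0.1590
  (v9,v10,v2) [--+] → (0.0795104, -0.244695, 2.0927)–(-0.0795104, -0.244695, 2.0927)  len=0.1590
  (v10,v11,v2) [--+] → (0.208156, -0.151225, 2.0927)–(0.0795104, -0.244695, 2.0927)  len=0.1590
  (v11,v1,v2) [--+] → (0.25729, 0, 2.0927)–(0.208156, -0.151225, 2.0927)  len=0.1590

Chained into 1 loop(s):
  loop 1: 10 segments, perimeter = 1.5901
Total perimeter = 1.590


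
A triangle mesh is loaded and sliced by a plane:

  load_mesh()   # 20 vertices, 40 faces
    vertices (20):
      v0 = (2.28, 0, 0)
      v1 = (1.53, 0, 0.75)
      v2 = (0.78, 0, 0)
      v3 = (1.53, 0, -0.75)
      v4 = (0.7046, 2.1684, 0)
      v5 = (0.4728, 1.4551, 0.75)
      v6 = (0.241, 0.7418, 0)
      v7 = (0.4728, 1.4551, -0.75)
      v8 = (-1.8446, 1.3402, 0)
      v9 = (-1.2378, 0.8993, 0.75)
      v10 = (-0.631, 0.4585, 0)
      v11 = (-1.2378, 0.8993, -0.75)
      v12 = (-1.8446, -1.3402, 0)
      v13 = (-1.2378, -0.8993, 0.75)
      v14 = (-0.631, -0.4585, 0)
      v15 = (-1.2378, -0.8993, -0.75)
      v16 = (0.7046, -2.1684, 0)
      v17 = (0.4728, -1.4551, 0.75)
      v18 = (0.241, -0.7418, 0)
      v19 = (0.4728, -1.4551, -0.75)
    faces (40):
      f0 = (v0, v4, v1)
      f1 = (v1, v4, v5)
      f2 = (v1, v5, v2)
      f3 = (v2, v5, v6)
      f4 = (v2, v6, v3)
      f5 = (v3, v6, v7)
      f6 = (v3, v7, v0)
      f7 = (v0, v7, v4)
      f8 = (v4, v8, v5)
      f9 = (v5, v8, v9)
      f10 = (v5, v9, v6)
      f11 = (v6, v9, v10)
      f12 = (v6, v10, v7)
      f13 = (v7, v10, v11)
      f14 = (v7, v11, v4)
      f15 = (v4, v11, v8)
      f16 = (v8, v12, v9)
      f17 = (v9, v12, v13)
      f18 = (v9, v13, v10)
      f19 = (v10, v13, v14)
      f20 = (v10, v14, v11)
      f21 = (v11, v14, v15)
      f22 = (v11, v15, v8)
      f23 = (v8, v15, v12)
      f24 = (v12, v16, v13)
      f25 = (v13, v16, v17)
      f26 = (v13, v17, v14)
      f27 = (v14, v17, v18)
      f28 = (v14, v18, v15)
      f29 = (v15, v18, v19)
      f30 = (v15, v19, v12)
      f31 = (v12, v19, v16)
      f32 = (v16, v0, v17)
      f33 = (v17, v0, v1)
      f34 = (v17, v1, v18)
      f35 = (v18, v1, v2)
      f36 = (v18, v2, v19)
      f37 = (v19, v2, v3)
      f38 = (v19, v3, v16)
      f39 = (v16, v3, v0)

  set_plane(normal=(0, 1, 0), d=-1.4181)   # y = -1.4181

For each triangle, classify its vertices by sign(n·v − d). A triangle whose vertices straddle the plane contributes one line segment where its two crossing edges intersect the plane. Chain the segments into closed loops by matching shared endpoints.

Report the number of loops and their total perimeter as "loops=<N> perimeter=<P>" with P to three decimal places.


loops=1 perimeter=6.654

Straddling triangles (14 of 40):
  (v12,v16,v13) [+-+] → (-1.60482, -1.4181, 0)–(-0.443759, -1.4181, 0.443405)  len=1.2429
  (v13,v16,v17) [+--] → (-0.443759, -1.4181, 0.443405)–(0.358924, -1.4181, 0.75)  len=0.8592
  (v13,v17,v14) [+-+] → (0.358924, -1.4181, 0.75)–(0.43182, -1.4181, 0.722155)  len=0.0780
  (v14,v17,v18) [+-+] → (0.43182, -1.4181, 0.722155)–(0.460776, -1.4181, 0.711096)  len=0.0310
  (v15,v18,v19) [++-] → (0.460776, -1.4181, -0.711096)–(0.358924, -1.4181, -0.75)  len=0.1090
  (v15,v19,v12) [+-+] → (0.358924, -1.4181, -0.75)–(-0.273447, -1.4181, -0.508486)  len=0.6769
  (v12,v19,v16) [+--] → (-0.273447, -1.4181, -0.508486)–(-1.60482, -1.4181, 0)  len=1.4252
  (v16,v0,v17) [-+-] → (1.24971, -1.4181, 0)–(0.518753, -1.4181, 0.730929)  len=1.0337
  (v17,v0,v1) [-++] → (0.518753, -1.4181, 0.730929)–(0.499682, -1.4181, 0.75)  len=0.0270
  (v17,v1,v18) [-++] → (0.499682, -1.4181, 0.75)–(0.460776, -1.4181, 0.711096)  len=0.0550
  (v18,v2,v19) [++-] → (0.480611, -1.4181, -0.730929)–(0.460776, -1.4181, -0.711096)  len=0.0280
  (v19,v2,v3) [-++] → (0.480611, -1.4181, -0.730929)–(0.499682, -1.4181, -0.75)  len=0.0270
  (v19,v3,v16) [-+-] → (0.499682, -1.4181, -0.75)–(0.990201, -1.4181, -0.259512)  len=0.6937
  (v16,v3,v0) [-++] → (0.990201, -1.4181, -0.259512)–(1.24971, -1.4181, 0)  len=0.3670

Chained into 1 loop(s):
  loop 1: 14 segments, perimeter = 6.6537
Total perimeter = 6.654


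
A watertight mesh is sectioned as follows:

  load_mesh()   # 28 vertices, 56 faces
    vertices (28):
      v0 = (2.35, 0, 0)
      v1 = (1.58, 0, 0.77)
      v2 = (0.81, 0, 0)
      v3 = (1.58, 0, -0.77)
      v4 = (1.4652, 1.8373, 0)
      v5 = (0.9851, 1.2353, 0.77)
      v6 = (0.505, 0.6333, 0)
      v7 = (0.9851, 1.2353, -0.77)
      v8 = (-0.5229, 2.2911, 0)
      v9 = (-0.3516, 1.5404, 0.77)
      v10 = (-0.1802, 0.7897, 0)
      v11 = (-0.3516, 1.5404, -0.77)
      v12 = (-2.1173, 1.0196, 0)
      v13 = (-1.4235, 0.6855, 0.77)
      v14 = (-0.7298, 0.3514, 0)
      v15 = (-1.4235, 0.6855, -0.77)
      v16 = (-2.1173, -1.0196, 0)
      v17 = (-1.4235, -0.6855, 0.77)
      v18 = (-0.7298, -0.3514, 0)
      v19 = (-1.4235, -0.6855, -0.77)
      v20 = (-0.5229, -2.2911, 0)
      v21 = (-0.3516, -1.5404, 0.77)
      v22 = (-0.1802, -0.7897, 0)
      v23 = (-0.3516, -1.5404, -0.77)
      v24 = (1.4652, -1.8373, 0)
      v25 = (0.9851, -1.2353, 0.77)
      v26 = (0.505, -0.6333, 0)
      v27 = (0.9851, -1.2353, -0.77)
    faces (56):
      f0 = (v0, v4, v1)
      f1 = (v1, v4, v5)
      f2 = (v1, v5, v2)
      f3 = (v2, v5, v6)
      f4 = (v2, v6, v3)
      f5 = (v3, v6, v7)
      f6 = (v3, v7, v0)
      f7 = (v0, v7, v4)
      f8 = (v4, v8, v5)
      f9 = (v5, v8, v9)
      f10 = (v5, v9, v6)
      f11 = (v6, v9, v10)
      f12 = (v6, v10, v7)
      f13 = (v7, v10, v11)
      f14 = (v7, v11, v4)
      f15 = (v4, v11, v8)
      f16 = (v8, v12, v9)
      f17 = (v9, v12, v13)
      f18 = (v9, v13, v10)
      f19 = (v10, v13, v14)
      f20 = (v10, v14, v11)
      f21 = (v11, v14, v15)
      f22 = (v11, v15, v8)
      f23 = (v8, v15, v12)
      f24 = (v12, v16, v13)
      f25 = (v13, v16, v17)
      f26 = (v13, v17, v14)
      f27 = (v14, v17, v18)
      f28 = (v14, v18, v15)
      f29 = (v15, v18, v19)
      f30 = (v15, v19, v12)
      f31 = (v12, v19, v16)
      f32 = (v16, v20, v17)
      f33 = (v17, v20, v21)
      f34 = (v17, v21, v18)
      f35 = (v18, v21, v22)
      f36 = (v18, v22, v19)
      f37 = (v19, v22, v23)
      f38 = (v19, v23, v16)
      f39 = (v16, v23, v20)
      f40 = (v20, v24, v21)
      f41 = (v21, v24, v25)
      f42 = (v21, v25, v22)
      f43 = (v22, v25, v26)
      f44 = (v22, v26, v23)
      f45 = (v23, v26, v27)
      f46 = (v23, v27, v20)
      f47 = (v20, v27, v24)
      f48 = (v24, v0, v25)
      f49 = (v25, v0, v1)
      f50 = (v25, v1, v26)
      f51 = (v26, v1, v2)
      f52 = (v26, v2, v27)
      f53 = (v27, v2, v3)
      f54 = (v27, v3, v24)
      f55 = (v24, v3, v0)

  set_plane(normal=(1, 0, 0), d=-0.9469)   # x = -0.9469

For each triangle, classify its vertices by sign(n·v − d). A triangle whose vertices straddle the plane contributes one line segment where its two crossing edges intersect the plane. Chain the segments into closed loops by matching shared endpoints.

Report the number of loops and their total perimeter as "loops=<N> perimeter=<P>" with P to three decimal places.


loops=1 perimeter=9.752

Straddling triangles (18 of 56):
  (v8,v12,v9) [+-+] → (-0.9469, 1.95297, 0)–(-0.9469, 1.36481, 0.510397)  len=0.7787
  (v9,v12,v13) [+--] → (-0.9469, 1.36481, 0.510397)–(-0.9469, 1.06562, 0.77)  len=0.3961
  (v9,v13,v10) [+-+] → (-0.9469, 1.06562, 0.77)–(-0.9469, 0.725443, 0.474832)  len=0.4504
  (v10,v13,v14) [+-+] → (-0.9469, 0.725443, 0.474832)–(-0.9469, 0.45596, 0.240979)  len=0.3568
  (v11,v14,v15) [++-] → (-0.9469, 0.45596, -0.240979)–(-0.9469, 1.06562, -0.77)  len=0.8072
  (v11,v15,v8) [+-+] → (-0.9469, 1.06562, -0.77)–(-0.9469, 1.53519, -0.362514)  len=0.6217
  (v8,v15,v12) [+--] → (-0.9469, 1.53519, -0.362514)–(-0.9469, 1.95297, 0)  len=0.5531
  (v13,v17,v14) [--+] → (-0.9469, 0.0268923, 0.240979)–(-0.9469, 0.45596, 0.240979)  len=0.4291
  (v14,v17,v18) [+-+] → (-0.9469, 0.0268923, 0.240979)–(-0.9469, -0.45596, 0.240979)  len=0.4829
  (v14,v18,v15) [++-] → (-0.9469, -0.0268923, -0.240979)–(-0.9469, 0.45596, -0.240979)  len=0.4829
  (v15,v18,v19) [-+-] → (-0.9469, -0.0268923, -0.240979)–(-0.9469, -0.45596, -0.240979)  len=0.4291
  (v16,v20,v17) [-+-] → (-0.9469, -1.95297, 0)–(-0.9469, -1.53519, 0.362514)  len=0.5531
  (v17,v20,v21) [-++] → (-0.9469, -1.53519, 0.362514)–(-0.9469, -1.06562, 0.77)  len=0.6217
  (v17,v21,v18) [-++] → (-0.9469, -1.06562, 0.77)–(-0.9469, -0.45596, 0.240979)  len=0.8072
  (v18,v22,v19) [++-] → (-0.9469, -0.725443, -0.474832)–(-0.9469, -0.45596, -0.240979)  len=0.3568
  (v19,v22,v23) [-++] → (-0.9469, -0.725443, -0.474832)–(-0.9469, -1.06562, -0.77)  len=0.4504
  (v19,v23,v16) [-+-] → (-0.9469, -1.06562, -0.77)–(-0.9469, -1.36481, -0.510397)  len=0.3961
  (v16,v23,v20) [-++] → (-0.9469, -1.36481, -0.510397)–(-0.9469, -1.95297, 0)  len=0.7787

Chained into 1 loop(s):
  loop 1: 18 segments, perimeter = 9.7520
Total perimeter = 9.752
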